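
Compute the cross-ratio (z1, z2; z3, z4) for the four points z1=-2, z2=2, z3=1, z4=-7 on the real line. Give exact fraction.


Step 1: (z1-z3)(z2-z4) = (-3) * 9 = -27
Step 2: (z1-z4)(z2-z3) = 5 * 1 = 5
Step 3: Cross-ratio = -27/5 = -27/5

-27/5


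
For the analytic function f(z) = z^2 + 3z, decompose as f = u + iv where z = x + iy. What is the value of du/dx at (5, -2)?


Step 1: f(z) = (x+iy)^2 + 3(x+iy) + 0
Step 2: u = (x^2 - y^2) + 3x + 0
Step 3: u_x = 2x + 3
Step 4: At (5, -2): u_x = 10 + 3 = 13

13


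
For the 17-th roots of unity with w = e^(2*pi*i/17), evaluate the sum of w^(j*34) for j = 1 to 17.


Step 1: The sum sum_{j=1}^{n} w^(k*j) equals n if n | k, else 0.
Step 2: Here n = 17, k = 34
Step 3: Does n divide k? 17 | 34 -> True
Step 4: Sum = 17

17


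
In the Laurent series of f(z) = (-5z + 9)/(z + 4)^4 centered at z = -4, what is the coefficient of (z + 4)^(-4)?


Step 1: Write the numerator in powers of (z + 4): -5z + 9 = -5(z + 4) + (-5*(-4) + 9) = -5(z + 4) + 29
Step 2: Divide by (z + 4)^4: f(z) = 29(z + 4)^(-4) - 5(z + 4)^(-3)
Step 3: This finite sum is the Laurent series of f about z = -4.
Step 4: Coefficient of (z + 4)^(-4) = -5*(-4) + 9 = 29

29


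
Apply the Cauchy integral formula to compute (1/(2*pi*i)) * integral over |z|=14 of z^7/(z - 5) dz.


Step 1: f(z) = z^7, a = 5 is inside |z| = 14
Step 2: By Cauchy integral formula: (1/(2pi*i)) * integral = f(a)
Step 3: f(5) = 5^7 = 78125

78125


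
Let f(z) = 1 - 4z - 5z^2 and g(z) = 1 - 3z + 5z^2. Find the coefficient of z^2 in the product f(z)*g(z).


Step 1: z^2 term in f*g comes from: (1)*(5z^2) + (-4z)*(-3z) + (-5z^2)*(1)
Step 2: = 5 + 12 - 5
Step 3: = 12

12


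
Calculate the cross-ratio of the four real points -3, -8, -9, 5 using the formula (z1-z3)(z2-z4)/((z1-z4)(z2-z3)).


Step 1: (z1-z3)(z2-z4) = 6 * (-13) = -78
Step 2: (z1-z4)(z2-z3) = (-8) * 1 = -8
Step 3: Cross-ratio = 78/8 = 39/4

39/4


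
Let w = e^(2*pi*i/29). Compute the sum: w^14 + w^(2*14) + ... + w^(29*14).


Step 1: The sum sum_{j=1}^{n} w^(k*j) equals n if n | k, else 0.
Step 2: Here n = 29, k = 14
Step 3: Does n divide k? 29 | 14 -> False
Step 4: Sum = 0

0


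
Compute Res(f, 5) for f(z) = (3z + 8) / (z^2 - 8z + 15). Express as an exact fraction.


Step 1: Q(z) = z^2 - 8z + 15 = (z - 5)(z - 3)
Step 2: Q'(z) = 2z - 8
Step 3: Q'(5) = 2, P(5) = 23
Step 4: Res = P(5)/Q'(5) = 23/2 = 23/2

23/2


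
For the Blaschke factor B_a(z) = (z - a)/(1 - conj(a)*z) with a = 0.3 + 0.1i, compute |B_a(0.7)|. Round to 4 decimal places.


Step 1: Numerator z0 - a = 0.7 - (0.3 + 0.1i) = 0.4 - 0.1i
Step 2: Denominator 1 - conj(a)*z0 = 1 - (0.3 - 0.1i)*0.7 = 0.79 + 0.07i
Step 3: |z0 - a|^2 = 0.4^2 + (-0.1)^2 = 0.17; |1 - conj(a)*z0|^2 = 0.79^2 + 0.07^2 = 0.629
Step 4: |B_a(0.7)| = sqrt(0.17 / 0.629) = sqrt(0.27027)
Step 5: = 0.5199

0.5199


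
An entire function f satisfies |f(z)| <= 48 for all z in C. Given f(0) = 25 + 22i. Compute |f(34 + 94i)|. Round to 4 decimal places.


Step 1: By Liouville's theorem, a bounded entire function is constant.
Step 2: f(z) = f(0) = 25 + 22i for all z.
Step 3: |f(w)| = |25 + 22i| = sqrt(625 + 484)
Step 4: = 33.3017

33.3017


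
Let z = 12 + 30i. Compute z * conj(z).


Step 1: conj(z) = 12 - 30i
Step 2: z * conj(z) = 12^2 + 30^2
Step 3: = 144 + 900 = 1044

1044


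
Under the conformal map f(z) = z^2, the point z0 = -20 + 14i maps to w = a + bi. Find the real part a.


Step 1: z0 = -20 + 14i
Step 2: z0^2 = (-20)^2 - 14^2 - 560i
Step 3: real part = 400 - 196 = 204

204


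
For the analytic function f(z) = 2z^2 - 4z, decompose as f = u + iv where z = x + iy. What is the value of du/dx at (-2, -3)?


Step 1: f(z) = 2(x+iy)^2 - 4(x+iy) + 0
Step 2: u = 2(x^2 - y^2) - 4x + 0
Step 3: u_x = 4x - 4
Step 4: At (-2, -3): u_x = -8 - 4 = -12

-12


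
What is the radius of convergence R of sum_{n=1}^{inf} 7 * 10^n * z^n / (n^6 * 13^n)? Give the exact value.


Step 1: General term a_n = 7 * 10^n / (n^6 * 13^n)
Step 2: By the root test, |a_n|^(1/n) = 7^(1/n) * 10 / (n^(6/n) * 13) -> 10/13 as n -> infinity (since 7^(1/n) -> 1 and n^(6/n) -> 1)
Step 3: R = 1/lim|a_n|^(1/n) = 13/10

13/10


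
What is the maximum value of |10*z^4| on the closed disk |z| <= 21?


Step 1: On |z| = 21, |f(z)| = 10 * |z|^4 = 10 * 21^4
Step 2: By maximum modulus principle, maximum is on boundary.
Step 3: Maximum = 10 * 194481 = 1944810

1944810


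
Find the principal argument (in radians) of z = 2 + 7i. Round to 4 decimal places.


Step 1: z = 2 + 7i
Step 2: arg(z) = atan2(7, 2)
Step 3: arg(z) = 1.2925

1.2925


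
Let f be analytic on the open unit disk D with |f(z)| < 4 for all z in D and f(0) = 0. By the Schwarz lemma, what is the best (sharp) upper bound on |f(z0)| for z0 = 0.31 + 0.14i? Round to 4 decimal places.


Step 1: g = f/4 maps D -> D with g(0) = 0, so by the Schwarz lemma |g(z)| <= |z|, i.e. |f(z)| <= 4|z|; this is sharp (f(z) = 4z).
Step 2: |z0|^2 = 0.31^2 + 0.14^2 = 0.1157
Step 3: |z0| = sqrt(0.1157) = 0.340147
Step 4: Best bound = 4 * |z0| = 4 * 0.340147 = 1.3606

1.3606


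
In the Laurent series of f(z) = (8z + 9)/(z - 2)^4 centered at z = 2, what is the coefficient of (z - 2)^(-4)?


Step 1: Write the numerator in powers of (z - 2): 8z + 9 = 8(z - 2) + (8*2 + 9) = 8(z - 2) + 25
Step 2: Divide by (z - 2)^4: f(z) = 25(z - 2)^(-4) + 8(z - 2)^(-3)
Step 3: This finite sum is the Laurent series of f about z = 2.
Step 4: Coefficient of (z - 2)^(-4) = 8*2 + 9 = 25

25


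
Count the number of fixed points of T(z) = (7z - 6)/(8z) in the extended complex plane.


Step 1: Fixed points satisfy T(z) = z
Step 2: 8z^2 - 7z + 6 = 0
Step 3: Discriminant = (-7)^2 - 4*8*6 = -143
Step 4: Number of fixed points = 2

2


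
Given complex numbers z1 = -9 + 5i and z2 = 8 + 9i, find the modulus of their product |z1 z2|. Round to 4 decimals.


Step 1: |z1| = sqrt((-9)^2 + 5^2) = sqrt(106)
Step 2: |z2| = sqrt(8^2 + 9^2) = sqrt(145)
Step 3: |z1*z2| = |z1|*|z2| = sqrt(106) * sqrt(145) = sqrt(106 * 145) = sqrt(15370)
Step 4: = 123.9758

123.9758


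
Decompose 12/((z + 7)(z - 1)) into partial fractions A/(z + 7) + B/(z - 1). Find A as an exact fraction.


Step 1: Multiply both sides by (z + 7) and set z = -7
Step 2: A = 12 / (-7 - 1)
Step 3: A = 12 / (-8)
Step 4: A = -3/2

-3/2


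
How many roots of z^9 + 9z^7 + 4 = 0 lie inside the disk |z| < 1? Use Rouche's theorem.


Step 1: On |z| = 1 the three terms have sizes |z^9| = 1^9 = 1, |9z^7| = 9*1^7 = 9, |4| = 4
Step 2: The dominant term is g(z) = 9z^7; let h(z) = z^9 + 4 so f = g + h
Step 3: On |z| = 1: |g| = 9 and |h| <= 1 + 4 = 5
Step 4: Since 9 > 5, |h| < |g| on |z| = 1, so by Rouche f has the same number of zeros as g inside |z| < 1
Step 5: g(z) = 9z^7 has 7 zeros (at the origin, multiplicity 7) inside |z| < 1. Answer = 7

7


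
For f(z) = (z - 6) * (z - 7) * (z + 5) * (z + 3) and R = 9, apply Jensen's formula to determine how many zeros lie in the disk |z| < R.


Jensen's formula: (1/2pi)*integral log|f(Re^it)|dt = log|f(0)| + sum_{|a_k|<R} log(R/|a_k|)
Step 1: f(0) = (-6) * (-7) * 5 * 3 = 630
Step 2: log|f(0)| = log|6| + log|7| + log|-5| + log|-3| = 6.4457
Step 3: Zeros inside |z| < 9: 6, 7, -5, -3
Step 4: Jensen sum = log(9/6) + log(9/7) + log(9/5) + log(9/3) = 2.3432
Step 5: n(R) = number of terms in the Jensen sum = count of zeros inside |z| < 9 = 4

4


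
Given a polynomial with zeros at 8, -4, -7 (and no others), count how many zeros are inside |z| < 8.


Step 1: Check each root:
  z = 8: |8| = 8 >= 8
  z = -4: |-4| = 4 < 8
  z = -7: |-7| = 7 < 8
Step 2: Count = 2

2


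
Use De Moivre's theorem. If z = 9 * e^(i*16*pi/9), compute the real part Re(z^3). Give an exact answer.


Step 1: By De Moivre's theorem, z^3 = 9^3 * e^(i*3*16*pi/9) = 729 * (cos(16*pi/3) + i*sin(16*pi/3))
Step 2: |z|^3 = 9^3 = 729
Step 3: Reduce the angle mod 2*pi: 16*pi/3 - 4*pi = 4*pi/3
Step 4: cos(4*pi/3) = -1/2
Step 5: Re(z^3) = 729 * (-1/2) = -729/2

-729/2


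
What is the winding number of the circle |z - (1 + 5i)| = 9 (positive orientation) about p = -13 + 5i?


Step 1: Center c = (1, 5), radius = 9
Step 2: |p - c|^2 = (-14)^2 + 0^2 = 196
Step 3: r^2 = 81
Step 4: |p-c| > r so winding number = 0

0


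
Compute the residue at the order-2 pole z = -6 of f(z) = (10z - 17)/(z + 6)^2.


Step 1: Pole of order 2 at z = -6
Step 2: Res = lim d/dz [(z + 6)^2 * f(z)] as z -> -6
Step 3: (z + 6)^2 * f(z) = 10z - 17
Step 4: d/dz[10z - 17] = 10

10


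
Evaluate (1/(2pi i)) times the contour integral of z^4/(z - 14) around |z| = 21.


Step 1: f(z) = z^4, a = 14 is inside |z| = 21
Step 2: By Cauchy integral formula: (1/(2pi*i)) * integral = f(a)
Step 3: f(14) = 14^4 = 38416

38416


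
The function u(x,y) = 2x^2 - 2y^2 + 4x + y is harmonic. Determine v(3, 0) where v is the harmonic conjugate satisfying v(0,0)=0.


Step 1: v_x = -u_y = 4y - 1
Step 2: v_y = u_x = 4x + 4
Step 3: v = 4xy - x + 4y + C
Step 4: v(0,0) = 0 => C = 0
Step 5: v(3, 0) = -3

-3


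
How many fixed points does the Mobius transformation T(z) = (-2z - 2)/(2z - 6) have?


Step 1: Fixed points satisfy T(z) = z
Step 2: 2z^2 - 4z + 2 = 0
Step 3: Discriminant = (-4)^2 - 4*2*2 = 0
Step 4: Number of fixed points = 1

1


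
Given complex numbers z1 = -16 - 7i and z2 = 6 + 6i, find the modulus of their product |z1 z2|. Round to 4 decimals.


Step 1: |z1| = sqrt((-16)^2 + (-7)^2) = sqrt(305)
Step 2: |z2| = sqrt(6^2 + 6^2) = sqrt(72)
Step 3: |z1*z2| = |z1|*|z2| = sqrt(305) * sqrt(72) = sqrt(305 * 72) = sqrt(21960)
Step 4: = 148.1891

148.1891


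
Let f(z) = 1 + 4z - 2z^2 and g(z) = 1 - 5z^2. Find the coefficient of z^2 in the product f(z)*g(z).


Step 1: z^2 term in f*g comes from: (1)*(-5z^2) + (4z)*(0) + (-2z^2)*(1)
Step 2: = -5 + 0 - 2
Step 3: = -7

-7


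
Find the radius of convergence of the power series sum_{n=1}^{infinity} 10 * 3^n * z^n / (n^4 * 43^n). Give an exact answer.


Step 1: General term a_n = 10 * 3^n / (n^4 * 43^n)
Step 2: By the root test, |a_n|^(1/n) = 10^(1/n) * 3 / (n^(4/n) * 43) -> 3/43 as n -> infinity (since 10^(1/n) -> 1 and n^(4/n) -> 1)
Step 3: R = 1/lim|a_n|^(1/n) = 43/3

43/3


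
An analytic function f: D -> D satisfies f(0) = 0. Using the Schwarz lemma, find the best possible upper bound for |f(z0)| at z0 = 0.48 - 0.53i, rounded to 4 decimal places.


Step 1: Schwarz lemma: if f: D -> D is analytic with f(0) = 0, then |f(z)| <= |z| for all z in D, and this is sharp (f(z) = z).
Step 2: |z0|^2 = 0.48^2 + (-0.53)^2 = 0.5113
Step 3: |z0| = sqrt(0.5113) = 0.715052
Step 4: Best bound = |z0| = 0.7151

0.7151


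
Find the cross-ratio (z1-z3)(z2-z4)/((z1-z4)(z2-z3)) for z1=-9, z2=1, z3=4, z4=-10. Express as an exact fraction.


Step 1: (z1-z3)(z2-z4) = (-13) * 11 = -143
Step 2: (z1-z4)(z2-z3) = 1 * (-3) = -3
Step 3: Cross-ratio = 143/3 = 143/3

143/3


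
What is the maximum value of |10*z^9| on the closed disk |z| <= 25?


Step 1: On |z| = 25, |f(z)| = 10 * |z|^9 = 10 * 25^9
Step 2: By maximum modulus principle, maximum is on boundary.
Step 3: Maximum = 10 * 3814697265625 = 38146972656250

38146972656250


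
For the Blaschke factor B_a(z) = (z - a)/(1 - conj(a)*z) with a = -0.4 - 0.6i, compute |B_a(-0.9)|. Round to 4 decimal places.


Step 1: Numerator z0 - a = -0.9 - (-0.4 - 0.6i) = -0.5 + 0.6i
Step 2: Denominator 1 - conj(a)*z0 = 1 - (-0.4 + 0.6i)*(-0.9) = 0.64 + 0.54i
Step 3: |z0 - a|^2 = (-0.5)^2 + 0.6^2 = 0.61; |1 - conj(a)*z0|^2 = 0.64^2 + 0.54^2 = 0.7012
Step 4: |B_a(-0.9)| = sqrt(0.61 / 0.7012) = sqrt(0.869937)
Step 5: = 0.9327

0.9327


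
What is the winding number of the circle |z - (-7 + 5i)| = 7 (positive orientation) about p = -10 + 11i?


Step 1: Center c = (-7, 5), radius = 7
Step 2: |p - c|^2 = (-3)^2 + 6^2 = 45
Step 3: r^2 = 49
Step 4: |p-c| < r so winding number = 1

1


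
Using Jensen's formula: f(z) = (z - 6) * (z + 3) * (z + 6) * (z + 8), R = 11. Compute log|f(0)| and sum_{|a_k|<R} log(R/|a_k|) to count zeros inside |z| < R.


Jensen's formula: (1/2pi)*integral log|f(Re^it)|dt = log|f(0)| + sum_{|a_k|<R} log(R/|a_k|)
Step 1: f(0) = (-6) * 3 * 6 * 8 = -864
Step 2: log|f(0)| = log|6| + log|-3| + log|-6| + log|-8| = 6.7616
Step 3: Zeros inside |z| < 11: 6, -3, -6, -8
Step 4: Jensen sum = log(11/6) + log(11/3) + log(11/6) + log(11/8) = 2.83
Step 5: n(R) = number of terms in the Jensen sum = count of zeros inside |z| < 11 = 4

4


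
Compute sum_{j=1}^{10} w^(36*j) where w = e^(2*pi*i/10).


Step 1: The sum sum_{j=1}^{n} w^(k*j) equals n if n | k, else 0.
Step 2: Here n = 10, k = 36
Step 3: Does n divide k? 10 | 36 -> False
Step 4: Sum = 0

0


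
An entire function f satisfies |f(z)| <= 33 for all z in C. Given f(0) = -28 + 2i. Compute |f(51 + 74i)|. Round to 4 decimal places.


Step 1: By Liouville's theorem, a bounded entire function is constant.
Step 2: f(z) = f(0) = -28 + 2i for all z.
Step 3: |f(w)| = |-28 + 2i| = sqrt(784 + 4)
Step 4: = 28.0713

28.0713


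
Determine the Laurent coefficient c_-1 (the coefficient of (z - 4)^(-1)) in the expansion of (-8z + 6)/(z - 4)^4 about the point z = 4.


Step 1: Write the numerator in powers of (z - 4): -8z + 6 = -8(z - 4) + (-8*4 + 6) = -8(z - 4) - 26
Step 2: Divide by (z - 4)^4: f(z) = -26(z - 4)^(-4) - 8(z - 4)^(-3)
Step 3: This finite sum is the Laurent series of f about z = 4.
Step 4: Only the powers -4 and -3 appear, so the coefficient of (z - 4)^(-1) = 0

0


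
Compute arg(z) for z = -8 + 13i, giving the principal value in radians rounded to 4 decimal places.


Step 1: z = -8 + 13i
Step 2: arg(z) = atan2(13, -8)
Step 3: arg(z) = 2.1225

2.1225


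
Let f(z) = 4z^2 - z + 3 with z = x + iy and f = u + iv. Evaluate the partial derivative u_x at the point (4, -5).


Step 1: f(z) = 4(x+iy)^2 - (x+iy) + 3
Step 2: u = 4(x^2 - y^2) - x + 3
Step 3: u_x = 8x - 1
Step 4: At (4, -5): u_x = 32 - 1 = 31

31


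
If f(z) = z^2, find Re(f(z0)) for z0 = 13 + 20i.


Step 1: z0 = 13 + 20i
Step 2: z0^2 = 13^2 - 20^2 + 520i
Step 3: real part = 169 - 400 = -231

-231


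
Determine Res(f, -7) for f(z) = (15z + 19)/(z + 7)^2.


Step 1: Pole of order 2 at z = -7
Step 2: Res = lim d/dz [(z + 7)^2 * f(z)] as z -> -7
Step 3: (z + 7)^2 * f(z) = 15z + 19
Step 4: d/dz[15z + 19] = 15

15


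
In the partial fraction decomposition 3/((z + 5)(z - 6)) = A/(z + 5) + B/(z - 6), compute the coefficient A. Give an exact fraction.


Step 1: Multiply both sides by (z + 5) and set z = -5
Step 2: A = 3 / (-5 - 6)
Step 3: A = 3 / (-11)
Step 4: A = -3/11

-3/11


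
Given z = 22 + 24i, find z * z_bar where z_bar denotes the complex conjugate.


Step 1: conj(z) = 22 - 24i
Step 2: z * conj(z) = 22^2 + 24^2
Step 3: = 484 + 576 = 1060

1060


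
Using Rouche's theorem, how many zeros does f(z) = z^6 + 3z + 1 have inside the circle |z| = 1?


Step 1: On |z| = 1 the three terms have sizes |z^6| = 1^6 = 1, |3z| = 3*1 = 3, |1| = 1
Step 2: The dominant term is g(z) = 3z; let h(z) = z^6 + 1 so f = g + h
Step 3: On |z| = 1: |g| = 3 and |h| <= 1 + 1 = 2
Step 4: Since 3 > 2, |h| < |g| on |z| = 1, so by Rouche f has the same number of zeros as g inside |z| < 1
Step 5: g(z) = 3z has 1 zero (at the origin, multiplicity 1) inside |z| < 1. Answer = 1

1


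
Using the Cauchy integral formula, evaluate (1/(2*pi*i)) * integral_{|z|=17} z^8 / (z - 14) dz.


Step 1: f(z) = z^8, a = 14 is inside |z| = 17
Step 2: By Cauchy integral formula: (1/(2pi*i)) * integral = f(a)
Step 3: f(14) = 14^8 = 1475789056

1475789056


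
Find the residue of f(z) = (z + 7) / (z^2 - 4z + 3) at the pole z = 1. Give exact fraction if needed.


Step 1: Q(z) = z^2 - 4z + 3 = (z - 1)(z - 3)
Step 2: Q'(z) = 2z - 4
Step 3: Q'(1) = -2, P(1) = 8
Step 4: Res = P(1)/Q'(1) = 8/(-2) = -4

-4


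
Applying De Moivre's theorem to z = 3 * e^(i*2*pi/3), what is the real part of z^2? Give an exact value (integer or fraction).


Step 1: By De Moivre's theorem, z^2 = 3^2 * e^(i*2*2*pi/3) = 9 * (cos(4*pi/3) + i*sin(4*pi/3))
Step 2: |z|^2 = 3^2 = 9
Step 3: The angle 4*pi/3 already lies in [0, 2*pi)
Step 4: cos(4*pi/3) = -1/2
Step 5: Re(z^2) = 9 * (-1/2) = -9/2

-9/2


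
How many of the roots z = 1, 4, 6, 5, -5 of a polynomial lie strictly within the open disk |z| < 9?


Step 1: Check each root:
  z = 1: |1| = 1 < 9
  z = 4: |4| = 4 < 9
  z = 6: |6| = 6 < 9
  z = 5: |5| = 5 < 9
  z = -5: |-5| = 5 < 9
Step 2: Count = 5

5


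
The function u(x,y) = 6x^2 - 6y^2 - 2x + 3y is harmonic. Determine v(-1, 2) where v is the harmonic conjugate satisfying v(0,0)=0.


Step 1: v_x = -u_y = 12y - 3
Step 2: v_y = u_x = 12x - 2
Step 3: v = 12xy - 3x - 2y + C
Step 4: v(0,0) = 0 => C = 0
Step 5: v(-1, 2) = -25

-25


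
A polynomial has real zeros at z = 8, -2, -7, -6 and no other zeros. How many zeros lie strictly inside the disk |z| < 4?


Step 1: Check each root:
  z = 8: |8| = 8 >= 4
  z = -2: |-2| = 2 < 4
  z = -7: |-7| = 7 >= 4
  z = -6: |-6| = 6 >= 4
Step 2: Count = 1

1


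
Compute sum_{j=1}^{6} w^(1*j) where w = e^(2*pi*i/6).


Step 1: The sum sum_{j=1}^{n} w^(k*j) equals n if n | k, else 0.
Step 2: Here n = 6, k = 1
Step 3: Does n divide k? 6 | 1 -> False
Step 4: Sum = 0

0


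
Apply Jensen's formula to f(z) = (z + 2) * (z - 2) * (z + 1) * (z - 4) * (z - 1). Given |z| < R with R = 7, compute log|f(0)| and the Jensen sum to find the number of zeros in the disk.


Jensen's formula: (1/2pi)*integral log|f(Re^it)|dt = log|f(0)| + sum_{|a_k|<R} log(R/|a_k|)
Step 1: f(0) = 2 * (-2) * 1 * (-4) * (-1) = -16
Step 2: log|f(0)| = log|-2| + log|2| + log|-1| + log|4| + log|1| = 2.7726
Step 3: Zeros inside |z| < 7: -2, 2, -1, 4, 1
Step 4: Jensen sum = log(7/2) + log(7/2) + log(7/1) + log(7/4) + log(7/1) = 6.957
Step 5: n(R) = number of terms in the Jensen sum = count of zeros inside |z| < 7 = 5

5


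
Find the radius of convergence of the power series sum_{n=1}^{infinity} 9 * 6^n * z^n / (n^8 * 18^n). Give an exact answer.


Step 1: General term a_n = 9 * 6^n / (n^8 * 18^n)
Step 2: By the root test, |a_n|^(1/n) = 9^(1/n) * 6 / (n^(8/n) * 18) -> 6/18 as n -> infinity (since 9^(1/n) -> 1 and n^(8/n) -> 1)
Step 3: R = 1/lim|a_n|^(1/n) = 18/6 = 3

3


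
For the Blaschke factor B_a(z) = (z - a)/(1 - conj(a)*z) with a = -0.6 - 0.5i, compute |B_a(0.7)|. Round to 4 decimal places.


Step 1: Numerator z0 - a = 0.7 - (-0.6 - 0.5i) = 1.3 + 0.5i
Step 2: Denominator 1 - conj(a)*z0 = 1 - (-0.6 + 0.5i)*0.7 = 1.42 - 0.35i
Step 3: |z0 - a|^2 = 1.3^2 + 0.5^2 = 1.94; |1 - conj(a)*z0|^2 = 1.42^2 + (-0.35)^2 = 2.1389
Step 4: |B_a(0.7)| = sqrt(1.94 / 2.1389) = sqrt(0.907008)
Step 5: = 0.9524

0.9524


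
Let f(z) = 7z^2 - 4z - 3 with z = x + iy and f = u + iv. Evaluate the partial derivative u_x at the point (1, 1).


Step 1: f(z) = 7(x+iy)^2 - 4(x+iy) - 3
Step 2: u = 7(x^2 - y^2) - 4x - 3
Step 3: u_x = 14x - 4
Step 4: At (1, 1): u_x = 14 - 4 = 10

10


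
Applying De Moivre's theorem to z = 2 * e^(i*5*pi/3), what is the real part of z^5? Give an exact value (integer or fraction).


Step 1: By De Moivre's theorem, z^5 = 2^5 * e^(i*5*5*pi/3) = 32 * (cos(25*pi/3) + i*sin(25*pi/3))
Step 2: |z|^5 = 2^5 = 32
Step 3: Reduce the angle mod 2*pi: 25*pi/3 - 8*pi = pi/3
Step 4: cos(pi/3) = 1/2
Step 5: Re(z^5) = 32 * 1/2 = 16

16


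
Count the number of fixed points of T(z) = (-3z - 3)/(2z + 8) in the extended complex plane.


Step 1: Fixed points satisfy T(z) = z
Step 2: 2z^2 + 11z + 3 = 0
Step 3: Discriminant = 11^2 - 4*2*3 = 97
Step 4: Number of fixed points = 2

2


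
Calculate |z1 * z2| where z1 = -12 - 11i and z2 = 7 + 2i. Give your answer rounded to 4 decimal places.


Step 1: |z1| = sqrt((-12)^2 + (-11)^2) = sqrt(265)
Step 2: |z2| = sqrt(7^2 + 2^2) = sqrt(53)
Step 3: |z1*z2| = |z1|*|z2| = sqrt(265) * sqrt(53) = sqrt(265 * 53) = sqrt(14045)
Step 4: = 118.5116

118.5116


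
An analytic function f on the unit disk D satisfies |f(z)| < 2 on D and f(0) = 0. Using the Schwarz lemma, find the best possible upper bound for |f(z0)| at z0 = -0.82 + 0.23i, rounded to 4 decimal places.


Step 1: g = f/2 maps D -> D with g(0) = 0, so by the Schwarz lemma |g(z)| <= |z|, i.e. |f(z)| <= 2|z|; this is sharp (f(z) = 2z).
Step 2: |z0|^2 = (-0.82)^2 + 0.23^2 = 0.7253
Step 3: |z0| = sqrt(0.7253) = 0.851645
Step 4: Best bound = 2 * |z0| = 2 * 0.851645 = 1.7033

1.7033


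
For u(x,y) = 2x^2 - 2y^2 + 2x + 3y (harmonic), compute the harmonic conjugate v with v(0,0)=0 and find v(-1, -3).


Step 1: v_x = -u_y = 4y - 3
Step 2: v_y = u_x = 4x + 2
Step 3: v = 4xy - 3x + 2y + C
Step 4: v(0,0) = 0 => C = 0
Step 5: v(-1, -3) = 9

9


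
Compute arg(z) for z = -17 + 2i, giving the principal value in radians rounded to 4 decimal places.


Step 1: z = -17 + 2i
Step 2: arg(z) = atan2(2, -17)
Step 3: arg(z) = 3.0245

3.0245


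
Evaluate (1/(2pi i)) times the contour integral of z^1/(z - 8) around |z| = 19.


Step 1: f(z) = z^1, a = 8 is inside |z| = 19
Step 2: By Cauchy integral formula: (1/(2pi*i)) * integral = f(a)
Step 3: f(8) = 8^1 = 8

8


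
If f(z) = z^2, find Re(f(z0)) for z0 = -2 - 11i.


Step 1: z0 = -2 - 11i
Step 2: z0^2 = (-2)^2 - (-11)^2 + 44i
Step 3: real part = 4 - 121 = -117

-117


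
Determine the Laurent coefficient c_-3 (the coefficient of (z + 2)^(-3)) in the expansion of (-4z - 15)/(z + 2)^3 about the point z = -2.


Step 1: Write the numerator in powers of (z + 2): -4z - 15 = -4(z + 2) + (-4*(-2) - 15) = -4(z + 2) - 7
Step 2: Divide by (z + 2)^3: f(z) = -7(z + 2)^(-3) - 4(z + 2)^(-2)
Step 3: This finite sum is the Laurent series of f about z = -2.
Step 4: Coefficient of (z + 2)^(-3) = -4*(-2) - 15 = -7

-7


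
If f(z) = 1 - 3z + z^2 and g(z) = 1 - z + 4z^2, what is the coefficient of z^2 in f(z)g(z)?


Step 1: z^2 term in f*g comes from: (1)*(4z^2) + (-3z)*(-z) + (z^2)*(1)
Step 2: = 4 + 3 + 1
Step 3: = 8

8


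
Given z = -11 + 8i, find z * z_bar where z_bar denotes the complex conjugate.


Step 1: conj(z) = -11 - 8i
Step 2: z * conj(z) = (-11)^2 + 8^2
Step 3: = 121 + 64 = 185

185


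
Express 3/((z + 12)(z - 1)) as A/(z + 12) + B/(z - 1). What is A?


Step 1: Multiply both sides by (z + 12) and set z = -12
Step 2: A = 3 / (-12 - 1)
Step 3: A = 3 / (-13)
Step 4: A = -3/13

-3/13


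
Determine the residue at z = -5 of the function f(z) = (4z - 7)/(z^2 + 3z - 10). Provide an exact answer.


Step 1: Q(z) = z^2 + 3z - 10 = (z + 5)(z - 2)
Step 2: Q'(z) = 2z + 3
Step 3: Q'(-5) = -7, P(-5) = -27
Step 4: Res = P(-5)/Q'(-5) = -27/(-7) = 27/7

27/7


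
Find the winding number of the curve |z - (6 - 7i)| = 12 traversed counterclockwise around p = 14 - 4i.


Step 1: Center c = (6, -7), radius = 12
Step 2: |p - c|^2 = 8^2 + 3^2 = 73
Step 3: r^2 = 144
Step 4: |p-c| < r so winding number = 1

1


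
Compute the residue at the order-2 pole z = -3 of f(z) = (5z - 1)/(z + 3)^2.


Step 1: Pole of order 2 at z = -3
Step 2: Res = lim d/dz [(z + 3)^2 * f(z)] as z -> -3
Step 3: (z + 3)^2 * f(z) = 5z - 1
Step 4: d/dz[5z - 1] = 5

5


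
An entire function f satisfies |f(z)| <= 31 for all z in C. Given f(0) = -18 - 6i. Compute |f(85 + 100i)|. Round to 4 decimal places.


Step 1: By Liouville's theorem, a bounded entire function is constant.
Step 2: f(z) = f(0) = -18 - 6i for all z.
Step 3: |f(w)| = |-18 - 6i| = sqrt(324 + 36)
Step 4: = 18.9737

18.9737


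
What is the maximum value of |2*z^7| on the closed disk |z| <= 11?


Step 1: On |z| = 11, |f(z)| = 2 * |z|^7 = 2 * 11^7
Step 2: By maximum modulus principle, maximum is on boundary.
Step 3: Maximum = 2 * 19487171 = 38974342

38974342


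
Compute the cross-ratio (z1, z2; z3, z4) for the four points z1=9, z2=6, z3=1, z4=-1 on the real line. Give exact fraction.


Step 1: (z1-z3)(z2-z4) = 8 * 7 = 56
Step 2: (z1-z4)(z2-z3) = 10 * 5 = 50
Step 3: Cross-ratio = 56/50 = 28/25

28/25


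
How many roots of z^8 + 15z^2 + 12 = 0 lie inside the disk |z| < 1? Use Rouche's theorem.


Step 1: On |z| = 1 the three terms have sizes |z^8| = 1^8 = 1, |15z^2| = 15*1^2 = 15, |12| = 12
Step 2: The dominant term is g(z) = 15z^2; let h(z) = z^8 + 12 so f = g + h
Step 3: On |z| = 1: |g| = 15 and |h| <= 1 + 12 = 13
Step 4: Since 15 > 13, |h| < |g| on |z| = 1, so by Rouche f has the same number of zeros as g inside |z| < 1
Step 5: g(z) = 15z^2 has 2 zeros (at the origin, multiplicity 2) inside |z| < 1. Answer = 2

2


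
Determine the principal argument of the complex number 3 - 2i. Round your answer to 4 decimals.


Step 1: z = 3 - 2i
Step 2: arg(z) = atan2(-2, 3)
Step 3: arg(z) = -0.588

-0.588


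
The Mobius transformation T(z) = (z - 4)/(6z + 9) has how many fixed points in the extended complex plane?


Step 1: Fixed points satisfy T(z) = z
Step 2: 6z^2 + 8z + 4 = 0
Step 3: Discriminant = 8^2 - 4*6*4 = -32
Step 4: Number of fixed points = 2

2


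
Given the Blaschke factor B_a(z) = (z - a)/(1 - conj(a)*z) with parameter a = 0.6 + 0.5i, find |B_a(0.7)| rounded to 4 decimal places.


Step 1: Numerator z0 - a = 0.7 - (0.6 + 0.5i) = 0.1 - 0.5i
Step 2: Denominator 1 - conj(a)*z0 = 1 - (0.6 - 0.5i)*0.7 = 0.58 + 0.35i
Step 3: |z0 - a|^2 = 0.1^2 + (-0.5)^2 = 0.26; |1 - conj(a)*z0|^2 = 0.58^2 + 0.35^2 = 0.4589
Step 4: |B_a(0.7)| = sqrt(0.26 / 0.4589) = sqrt(0.566572)
Step 5: = 0.7527

0.7527


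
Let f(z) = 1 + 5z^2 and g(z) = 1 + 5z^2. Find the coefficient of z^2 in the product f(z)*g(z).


Step 1: z^2 term in f*g comes from: (1)*(5z^2) + (0)*(0) + (5z^2)*(1)
Step 2: = 5 + 0 + 5
Step 3: = 10

10


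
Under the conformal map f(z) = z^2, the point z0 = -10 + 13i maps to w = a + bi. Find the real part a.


Step 1: z0 = -10 + 13i
Step 2: z0^2 = (-10)^2 - 13^2 - 260i
Step 3: real part = 100 - 169 = -69

-69


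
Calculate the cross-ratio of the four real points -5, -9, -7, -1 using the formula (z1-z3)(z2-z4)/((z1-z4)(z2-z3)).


Step 1: (z1-z3)(z2-z4) = 2 * (-8) = -16
Step 2: (z1-z4)(z2-z3) = (-4) * (-2) = 8
Step 3: Cross-ratio = -16/8 = -2

-2


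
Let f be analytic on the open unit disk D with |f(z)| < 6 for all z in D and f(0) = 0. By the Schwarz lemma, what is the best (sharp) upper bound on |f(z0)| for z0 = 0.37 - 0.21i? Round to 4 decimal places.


Step 1: g = f/6 maps D -> D with g(0) = 0, so by the Schwarz lemma |g(z)| <= |z|, i.e. |f(z)| <= 6|z|; this is sharp (f(z) = 6z).
Step 2: |z0|^2 = 0.37^2 + (-0.21)^2 = 0.181
Step 3: |z0| = sqrt(0.181) = 0.425441
Step 4: Best bound = 6 * |z0| = 6 * 0.425441 = 2.5526

2.5526


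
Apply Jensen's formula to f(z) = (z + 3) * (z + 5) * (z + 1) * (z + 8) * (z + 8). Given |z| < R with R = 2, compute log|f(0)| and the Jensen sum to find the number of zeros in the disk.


Jensen's formula: (1/2pi)*integral log|f(Re^it)|dt = log|f(0)| + sum_{|a_k|<R} log(R/|a_k|)
Step 1: f(0) = 3 * 5 * 1 * 8 * 8 = 960
Step 2: log|f(0)| = log|-3| + log|-5| + log|-1| + log|-8| + log|-8| = 6.8669
Step 3: Zeros inside |z| < 2: -1
Step 4: Jensen sum = log(2/1) = 0.6931
Step 5: n(R) = number of terms in the Jensen sum = count of zeros inside |z| < 2 = 1

1


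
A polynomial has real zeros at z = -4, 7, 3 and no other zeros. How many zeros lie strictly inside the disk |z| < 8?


Step 1: Check each root:
  z = -4: |-4| = 4 < 8
  z = 7: |7| = 7 < 8
  z = 3: |3| = 3 < 8
Step 2: Count = 3

3


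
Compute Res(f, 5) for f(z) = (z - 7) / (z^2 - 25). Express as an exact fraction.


Step 1: Q(z) = z^2 - 25 = (z - 5)(z + 5)
Step 2: Q'(z) = 2z
Step 3: Q'(5) = 10, P(5) = -2
Step 4: Res = P(5)/Q'(5) = -2/10 = -1/5

-1/5


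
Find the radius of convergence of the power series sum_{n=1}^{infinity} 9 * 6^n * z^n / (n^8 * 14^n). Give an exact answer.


Step 1: General term a_n = 9 * 6^n / (n^8 * 14^n)
Step 2: By the root test, |a_n|^(1/n) = 9^(1/n) * 6 / (n^(8/n) * 14) -> 6/14 as n -> infinity (since 9^(1/n) -> 1 and n^(8/n) -> 1)
Step 3: R = 1/lim|a_n|^(1/n) = 14/6 = 7/3

7/3


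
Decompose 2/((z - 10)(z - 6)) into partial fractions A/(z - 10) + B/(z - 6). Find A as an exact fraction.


Step 1: Multiply both sides by (z - 10) and set z = 10
Step 2: A = 2 / (10 - 6)
Step 3: A = 2 / 4
Step 4: A = 1/2

1/2


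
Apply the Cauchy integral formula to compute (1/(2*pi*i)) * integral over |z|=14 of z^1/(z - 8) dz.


Step 1: f(z) = z^1, a = 8 is inside |z| = 14
Step 2: By Cauchy integral formula: (1/(2pi*i)) * integral = f(a)
Step 3: f(8) = 8^1 = 8

8


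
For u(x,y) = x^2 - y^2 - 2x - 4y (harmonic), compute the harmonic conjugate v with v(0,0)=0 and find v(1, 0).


Step 1: v_x = -u_y = 2y + 4
Step 2: v_y = u_x = 2x - 2
Step 3: v = 2xy + 4x - 2y + C
Step 4: v(0,0) = 0 => C = 0
Step 5: v(1, 0) = 4

4


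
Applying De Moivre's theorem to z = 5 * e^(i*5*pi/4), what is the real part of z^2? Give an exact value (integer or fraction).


Step 1: By De Moivre's theorem, z^2 = 5^2 * e^(i*2*5*pi/4) = 25 * (cos(5*pi/2) + i*sin(5*pi/2))
Step 2: |z|^2 = 5^2 = 25
Step 3: Reduce the angle mod 2*pi: 5*pi/2 - 2*pi = pi/2
Step 4: cos(pi/2) = 0
Step 5: Re(z^2) = 25 * 0 = 0

0


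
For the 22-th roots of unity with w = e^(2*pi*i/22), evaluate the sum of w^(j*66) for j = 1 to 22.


Step 1: The sum sum_{j=1}^{n} w^(k*j) equals n if n | k, else 0.
Step 2: Here n = 22, k = 66
Step 3: Does n divide k? 22 | 66 -> True
Step 4: Sum = 22

22


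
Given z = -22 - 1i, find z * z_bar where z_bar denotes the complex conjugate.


Step 1: conj(z) = -22 + 1i
Step 2: z * conj(z) = (-22)^2 + (-1)^2
Step 3: = 484 + 1 = 485

485


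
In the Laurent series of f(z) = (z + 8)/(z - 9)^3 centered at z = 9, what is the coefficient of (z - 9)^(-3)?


Step 1: Write the numerator in powers of (z - 9): z + 8 = (z - 9) + (1*9 + 8) = (z - 9) + 17
Step 2: Divide by (z - 9)^3: f(z) = 17(z - 9)^(-3) + (z - 9)^(-2)
Step 3: This finite sum is the Laurent series of f about z = 9.
Step 4: Coefficient of (z - 9)^(-3) = 1*9 + 8 = 17

17


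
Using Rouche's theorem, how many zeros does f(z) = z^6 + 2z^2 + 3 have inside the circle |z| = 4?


Step 1: On |z| = 4 the three terms have sizes |z^6| = 4^6 = 4096, |2z^2| = 2*4^2 = 32, |3| = 3
Step 2: The dominant term is g(z) = z^6; let h(z) = 2z^2 + 3 so f = g + h
Step 3: On |z| = 4: |g| = 4096 and |h| <= 32 + 3 = 35
Step 4: Since 4096 > 35, |h| < |g| on |z| = 4, so by Rouche f has the same number of zeros as g inside |z| < 4
Step 5: g(z) = z^6 has 6 zeros (all at the origin) inside |z| < 4. Answer = 6

6


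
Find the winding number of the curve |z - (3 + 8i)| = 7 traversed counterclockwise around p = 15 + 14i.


Step 1: Center c = (3, 8), radius = 7
Step 2: |p - c|^2 = 12^2 + 6^2 = 180
Step 3: r^2 = 49
Step 4: |p-c| > r so winding number = 0

0


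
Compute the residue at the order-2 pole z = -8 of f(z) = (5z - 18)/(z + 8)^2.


Step 1: Pole of order 2 at z = -8
Step 2: Res = lim d/dz [(z + 8)^2 * f(z)] as z -> -8
Step 3: (z + 8)^2 * f(z) = 5z - 18
Step 4: d/dz[5z - 18] = 5

5


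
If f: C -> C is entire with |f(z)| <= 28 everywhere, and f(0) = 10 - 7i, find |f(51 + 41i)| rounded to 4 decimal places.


Step 1: By Liouville's theorem, a bounded entire function is constant.
Step 2: f(z) = f(0) = 10 - 7i for all z.
Step 3: |f(w)| = |10 - 7i| = sqrt(100 + 49)
Step 4: = 12.2066

12.2066


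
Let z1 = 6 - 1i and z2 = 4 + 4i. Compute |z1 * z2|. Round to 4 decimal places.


Step 1: |z1| = sqrt(6^2 + (-1)^2) = sqrt(37)
Step 2: |z2| = sqrt(4^2 + 4^2) = sqrt(32)
Step 3: |z1*z2| = |z1|*|z2| = sqrt(37) * sqrt(32) = sqrt(37 * 32) = sqrt(1184)
Step 4: = 34.4093

34.4093


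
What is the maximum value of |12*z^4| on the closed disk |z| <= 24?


Step 1: On |z| = 24, |f(z)| = 12 * |z|^4 = 12 * 24^4
Step 2: By maximum modulus principle, maximum is on boundary.
Step 3: Maximum = 12 * 331776 = 3981312

3981312


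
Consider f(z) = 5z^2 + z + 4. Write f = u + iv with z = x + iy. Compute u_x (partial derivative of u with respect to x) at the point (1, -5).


Step 1: f(z) = 5(x+iy)^2 + (x+iy) + 4
Step 2: u = 5(x^2 - y^2) + x + 4
Step 3: u_x = 10x + 1
Step 4: At (1, -5): u_x = 10 + 1 = 11

11


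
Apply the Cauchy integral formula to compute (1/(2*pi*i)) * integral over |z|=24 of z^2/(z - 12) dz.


Step 1: f(z) = z^2, a = 12 is inside |z| = 24
Step 2: By Cauchy integral formula: (1/(2pi*i)) * integral = f(a)
Step 3: f(12) = 12^2 = 144

144


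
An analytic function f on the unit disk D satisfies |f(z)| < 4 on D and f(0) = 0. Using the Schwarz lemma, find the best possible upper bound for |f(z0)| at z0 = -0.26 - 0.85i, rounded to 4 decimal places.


Step 1: g = f/4 maps D -> D with g(0) = 0, so by the Schwarz lemma |g(z)| <= |z|, i.e. |f(z)| <= 4|z|; this is sharp (f(z) = 4z).
Step 2: |z0|^2 = (-0.26)^2 + (-0.85)^2 = 0.7901
Step 3: |z0| = sqrt(0.7901) = 0.888876
Step 4: Best bound = 4 * |z0| = 4 * 0.888876 = 3.5555

3.5555


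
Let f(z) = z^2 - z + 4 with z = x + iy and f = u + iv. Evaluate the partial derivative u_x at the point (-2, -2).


Step 1: f(z) = (x+iy)^2 - (x+iy) + 4
Step 2: u = (x^2 - y^2) - x + 4
Step 3: u_x = 2x - 1
Step 4: At (-2, -2): u_x = -4 - 1 = -5

-5


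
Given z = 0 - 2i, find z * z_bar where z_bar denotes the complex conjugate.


Step 1: conj(z) = 0 + 2i
Step 2: z * conj(z) = 0^2 + (-2)^2
Step 3: = 0 + 4 = 4

4


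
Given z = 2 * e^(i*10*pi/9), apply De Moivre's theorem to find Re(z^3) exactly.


Step 1: By De Moivre's theorem, z^3 = 2^3 * e^(i*3*10*pi/9) = 8 * (cos(10*pi/3) + i*sin(10*pi/3))
Step 2: |z|^3 = 2^3 = 8
Step 3: Reduce the angle mod 2*pi: 10*pi/3 - 2*pi = 4*pi/3
Step 4: cos(4*pi/3) = -1/2
Step 5: Re(z^3) = 8 * (-1/2) = -4

-4


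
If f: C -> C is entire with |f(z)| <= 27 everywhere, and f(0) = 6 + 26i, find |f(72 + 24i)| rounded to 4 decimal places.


Step 1: By Liouville's theorem, a bounded entire function is constant.
Step 2: f(z) = f(0) = 6 + 26i for all z.
Step 3: |f(w)| = |6 + 26i| = sqrt(36 + 676)
Step 4: = 26.6833

26.6833


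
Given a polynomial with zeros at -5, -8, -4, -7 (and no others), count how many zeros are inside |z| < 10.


Step 1: Check each root:
  z = -5: |-5| = 5 < 10
  z = -8: |-8| = 8 < 10
  z = -4: |-4| = 4 < 10
  z = -7: |-7| = 7 < 10
Step 2: Count = 4

4


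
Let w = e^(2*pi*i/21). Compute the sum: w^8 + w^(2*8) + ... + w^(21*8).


Step 1: The sum sum_{j=1}^{n} w^(k*j) equals n if n | k, else 0.
Step 2: Here n = 21, k = 8
Step 3: Does n divide k? 21 | 8 -> False
Step 4: Sum = 0

0


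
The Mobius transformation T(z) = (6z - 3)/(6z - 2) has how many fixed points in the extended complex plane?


Step 1: Fixed points satisfy T(z) = z
Step 2: 6z^2 - 8z + 3 = 0
Step 3: Discriminant = (-8)^2 - 4*6*3 = -8
Step 4: Number of fixed points = 2

2


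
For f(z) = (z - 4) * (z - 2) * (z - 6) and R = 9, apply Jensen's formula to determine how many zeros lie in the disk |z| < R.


Jensen's formula: (1/2pi)*integral log|f(Re^it)|dt = log|f(0)| + sum_{|a_k|<R} log(R/|a_k|)
Step 1: f(0) = (-4) * (-2) * (-6) = -48
Step 2: log|f(0)| = log|4| + log|2| + log|6| = 3.8712
Step 3: Zeros inside |z| < 9: 4, 2, 6
Step 4: Jensen sum = log(9/4) + log(9/2) + log(9/6) = 2.7205
Step 5: n(R) = number of terms in the Jensen sum = count of zeros inside |z| < 9 = 3

3


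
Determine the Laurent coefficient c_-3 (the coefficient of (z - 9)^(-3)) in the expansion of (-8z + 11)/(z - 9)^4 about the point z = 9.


Step 1: Write the numerator in powers of (z - 9): -8z + 11 = -8(z - 9) + (-8*9 + 11) = -8(z - 9) - 61
Step 2: Divide by (z - 9)^4: f(z) = -61(z - 9)^(-4) - 8(z - 9)^(-3)
Step 3: This finite sum is the Laurent series of f about z = 9.
Step 4: Coefficient of (z - 9)^(-3) = coefficient of (z - 9) in the re-centred numerator = -8

-8


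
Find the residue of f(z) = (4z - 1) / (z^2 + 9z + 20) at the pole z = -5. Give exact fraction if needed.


Step 1: Q(z) = z^2 + 9z + 20 = (z + 5)(z + 4)
Step 2: Q'(z) = 2z + 9
Step 3: Q'(-5) = -1, P(-5) = -21
Step 4: Res = P(-5)/Q'(-5) = -21/(-1) = 21

21


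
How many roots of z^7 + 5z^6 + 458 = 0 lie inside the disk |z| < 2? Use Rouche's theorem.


Step 1: On |z| = 2 the three terms have sizes |z^7| = 2^7 = 128, |5z^6| = 5*2^6 = 320, |458| = 458
Step 2: The dominant term is g(z) = 458; let h(z) = z^7 + 5z^6 so f = g + h
Step 3: On |z| = 2: |g| = 458 and |h| <= 128 + 320 = 448
Step 4: Since 458 > 448, |h| < |g| on |z| = 2, so by Rouche f has the same number of zeros as g inside |z| < 2
Step 5: g(z) = 458 is a nonzero constant with no zeros inside |z| < 2. Answer = 0

0


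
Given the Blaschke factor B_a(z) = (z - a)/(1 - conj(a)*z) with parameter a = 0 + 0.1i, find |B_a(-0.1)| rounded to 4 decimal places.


Step 1: Numerator z0 - a = -0.1 - (0 + 0.1i) = -0.1 - 0.1i
Step 2: Denominator 1 - conj(a)*z0 = 1 - (0 - 0.1i)*(-0.1) = 1 - 0.01i
Step 3: |z0 - a|^2 = (-0.1)^2 + (-0.1)^2 = 0.02; |1 - conj(a)*z0|^2 = 1^2 + (-0.01)^2 = 1.0001
Step 4: |B_a(-0.1)| = sqrt(0.02 / 1.0001) = sqrt(0.019998)
Step 5: = 0.1414

0.1414


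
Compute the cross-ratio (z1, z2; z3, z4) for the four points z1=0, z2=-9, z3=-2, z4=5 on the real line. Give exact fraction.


Step 1: (z1-z3)(z2-z4) = 2 * (-14) = -28
Step 2: (z1-z4)(z2-z3) = (-5) * (-7) = 35
Step 3: Cross-ratio = -28/35 = -4/5

-4/5


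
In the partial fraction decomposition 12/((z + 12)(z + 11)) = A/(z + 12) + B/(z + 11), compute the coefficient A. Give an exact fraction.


Step 1: Multiply both sides by (z + 12) and set z = -12
Step 2: A = 12 / (-12 + 11)
Step 3: A = 12 / (-1)
Step 4: A = -12

-12


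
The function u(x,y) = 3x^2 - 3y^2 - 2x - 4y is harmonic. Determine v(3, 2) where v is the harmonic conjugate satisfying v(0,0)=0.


Step 1: v_x = -u_y = 6y + 4
Step 2: v_y = u_x = 6x - 2
Step 3: v = 6xy + 4x - 2y + C
Step 4: v(0,0) = 0 => C = 0
Step 5: v(3, 2) = 44

44


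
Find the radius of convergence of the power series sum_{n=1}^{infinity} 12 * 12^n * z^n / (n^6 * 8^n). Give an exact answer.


Step 1: General term a_n = 12 * 12^n / (n^6 * 8^n)
Step 2: By the root test, |a_n|^(1/n) = 12^(1/n) * 12 / (n^(6/n) * 8) -> 12/8 as n -> infinity (since 12^(1/n) -> 1 and n^(6/n) -> 1)
Step 3: R = 1/lim|a_n|^(1/n) = 8/12 = 2/3

2/3


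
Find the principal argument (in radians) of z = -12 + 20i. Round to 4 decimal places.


Step 1: z = -12 + 20i
Step 2: arg(z) = atan2(20, -12)
Step 3: arg(z) = 2.1112

2.1112


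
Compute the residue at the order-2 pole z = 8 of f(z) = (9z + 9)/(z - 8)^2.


Step 1: Pole of order 2 at z = 8
Step 2: Res = lim d/dz [(z - 8)^2 * f(z)] as z -> 8
Step 3: (z - 8)^2 * f(z) = 9z + 9
Step 4: d/dz[9z + 9] = 9

9


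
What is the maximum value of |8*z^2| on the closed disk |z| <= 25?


Step 1: On |z| = 25, |f(z)| = 8 * |z|^2 = 8 * 25^2
Step 2: By maximum modulus principle, maximum is on boundary.
Step 3: Maximum = 8 * 625 = 5000

5000


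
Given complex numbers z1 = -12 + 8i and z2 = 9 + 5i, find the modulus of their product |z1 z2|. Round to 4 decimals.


Step 1: |z1| = sqrt((-12)^2 + 8^2) = sqrt(208)
Step 2: |z2| = sqrt(9^2 + 5^2) = sqrt(106)
Step 3: |z1*z2| = |z1|*|z2| = sqrt(208) * sqrt(106) = sqrt(208 * 106) = sqrt(22048)
Step 4: = 148.4857

148.4857


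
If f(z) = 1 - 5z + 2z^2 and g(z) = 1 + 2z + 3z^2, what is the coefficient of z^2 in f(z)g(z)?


Step 1: z^2 term in f*g comes from: (1)*(3z^2) + (-5z)*(2z) + (2z^2)*(1)
Step 2: = 3 - 10 + 2
Step 3: = -5

-5


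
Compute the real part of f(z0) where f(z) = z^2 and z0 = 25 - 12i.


Step 1: z0 = 25 - 12i
Step 2: z0^2 = 25^2 - (-12)^2 - 600i
Step 3: real part = 625 - 144 = 481

481


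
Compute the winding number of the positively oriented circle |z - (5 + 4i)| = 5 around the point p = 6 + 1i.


Step 1: Center c = (5, 4), radius = 5
Step 2: |p - c|^2 = 1^2 + (-3)^2 = 10
Step 3: r^2 = 25
Step 4: |p-c| < r so winding number = 1

1


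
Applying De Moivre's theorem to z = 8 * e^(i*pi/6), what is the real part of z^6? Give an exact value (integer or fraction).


Step 1: By De Moivre's theorem, z^6 = 8^6 * e^(i*6*pi/6) = 262144 * (cos(pi) + i*sin(pi))
Step 2: |z|^6 = 8^6 = 262144
Step 3: The angle pi already lies in [0, 2*pi)
Step 4: cos(pi) = -1
Step 5: Re(z^6) = 262144 * (-1) = -262144

-262144
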